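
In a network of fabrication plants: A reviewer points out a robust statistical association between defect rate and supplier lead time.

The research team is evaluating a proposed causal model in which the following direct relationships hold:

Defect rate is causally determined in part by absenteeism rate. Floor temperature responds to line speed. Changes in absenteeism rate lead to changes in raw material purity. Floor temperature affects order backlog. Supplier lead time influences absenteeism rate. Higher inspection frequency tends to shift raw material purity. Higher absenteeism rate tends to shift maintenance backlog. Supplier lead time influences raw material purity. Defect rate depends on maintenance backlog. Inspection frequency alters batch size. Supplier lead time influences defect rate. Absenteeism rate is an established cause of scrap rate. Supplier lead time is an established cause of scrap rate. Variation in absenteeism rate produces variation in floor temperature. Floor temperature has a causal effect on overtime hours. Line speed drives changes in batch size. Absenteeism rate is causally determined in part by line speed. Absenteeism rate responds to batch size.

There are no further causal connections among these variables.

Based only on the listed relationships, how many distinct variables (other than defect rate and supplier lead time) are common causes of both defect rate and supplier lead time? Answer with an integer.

No listed variable has a causal path to both defect rate and supplier lead time, so there are no common causes.

0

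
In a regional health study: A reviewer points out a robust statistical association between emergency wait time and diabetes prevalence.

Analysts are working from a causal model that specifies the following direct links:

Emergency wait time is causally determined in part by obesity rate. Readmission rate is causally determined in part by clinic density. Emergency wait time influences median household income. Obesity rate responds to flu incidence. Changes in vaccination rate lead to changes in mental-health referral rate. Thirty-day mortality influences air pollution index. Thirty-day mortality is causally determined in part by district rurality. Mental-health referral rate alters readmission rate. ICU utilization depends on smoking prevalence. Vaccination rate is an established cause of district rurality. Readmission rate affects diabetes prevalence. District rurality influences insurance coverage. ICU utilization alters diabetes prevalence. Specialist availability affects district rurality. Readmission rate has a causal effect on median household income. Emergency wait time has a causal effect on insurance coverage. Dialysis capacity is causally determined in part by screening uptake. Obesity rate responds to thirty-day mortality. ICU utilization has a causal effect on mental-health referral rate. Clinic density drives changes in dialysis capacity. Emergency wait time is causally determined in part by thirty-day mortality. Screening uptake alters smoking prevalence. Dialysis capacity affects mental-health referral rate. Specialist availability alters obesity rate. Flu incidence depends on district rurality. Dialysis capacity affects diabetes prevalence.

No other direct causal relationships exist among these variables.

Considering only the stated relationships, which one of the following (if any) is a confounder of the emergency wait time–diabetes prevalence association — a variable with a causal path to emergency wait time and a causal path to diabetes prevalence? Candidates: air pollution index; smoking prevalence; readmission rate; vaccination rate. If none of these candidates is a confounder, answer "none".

vaccination rate

Vaccination rate causes emergency wait time (vaccination rate → district rurality → thirty-day mortality → emergency wait time) and also causes diabetes prevalence (vaccination rate → mental-health referral rate → readmission rate → diabetes prevalence); it is a common cause of both.
Each of the other candidates lacks a causal path to at least one of emergency wait time and diabetes prevalence, so they do not confound the relationship.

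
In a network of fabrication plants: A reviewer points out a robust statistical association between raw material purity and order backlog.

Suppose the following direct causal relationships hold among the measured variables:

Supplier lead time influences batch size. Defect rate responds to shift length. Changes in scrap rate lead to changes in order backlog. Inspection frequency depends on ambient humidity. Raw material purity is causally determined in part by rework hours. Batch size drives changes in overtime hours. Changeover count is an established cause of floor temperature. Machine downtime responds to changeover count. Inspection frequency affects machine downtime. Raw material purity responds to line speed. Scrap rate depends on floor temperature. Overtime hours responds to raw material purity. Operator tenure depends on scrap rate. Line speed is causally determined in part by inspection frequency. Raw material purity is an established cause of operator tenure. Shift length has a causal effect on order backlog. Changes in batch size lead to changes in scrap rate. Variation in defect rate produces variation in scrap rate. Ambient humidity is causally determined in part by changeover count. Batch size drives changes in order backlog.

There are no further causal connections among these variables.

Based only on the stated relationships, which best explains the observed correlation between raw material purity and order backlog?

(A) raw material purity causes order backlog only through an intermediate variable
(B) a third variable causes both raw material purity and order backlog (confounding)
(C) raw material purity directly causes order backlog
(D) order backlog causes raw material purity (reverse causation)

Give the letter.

Changeover count causes raw material purity (changeover count → ambient humidity → inspection frequency → line speed → raw material purity) and order backlog (changeover count → floor temperature → scrap rate → order backlog) — a common cause creating the correlation.
There is no stated path from raw material purity to order backlog or from order backlog to raw material purity, so neither direct nor reverse causation applies.

B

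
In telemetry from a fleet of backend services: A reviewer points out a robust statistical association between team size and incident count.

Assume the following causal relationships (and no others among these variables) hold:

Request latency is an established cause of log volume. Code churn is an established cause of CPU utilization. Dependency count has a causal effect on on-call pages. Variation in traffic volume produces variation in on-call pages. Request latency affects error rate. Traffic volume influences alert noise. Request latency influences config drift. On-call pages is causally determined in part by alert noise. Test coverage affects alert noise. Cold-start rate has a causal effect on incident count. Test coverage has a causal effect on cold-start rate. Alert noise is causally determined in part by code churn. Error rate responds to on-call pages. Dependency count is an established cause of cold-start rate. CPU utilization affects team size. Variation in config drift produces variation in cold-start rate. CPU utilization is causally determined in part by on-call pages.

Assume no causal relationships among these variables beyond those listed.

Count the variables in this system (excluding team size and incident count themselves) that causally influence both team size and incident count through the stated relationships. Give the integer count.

2

The common causes are: dependency count (to team size via dependency count → on-call pages → CPU utilization → team size; to incident count via dependency count → cold-start rate → incident count); test coverage (to team size via test coverage → alert noise → on-call pages → CPU utilization → team size; to incident count via test coverage → cold-start rate → incident count).
Every other variable lacks a causal path to at least one of team size and incident count.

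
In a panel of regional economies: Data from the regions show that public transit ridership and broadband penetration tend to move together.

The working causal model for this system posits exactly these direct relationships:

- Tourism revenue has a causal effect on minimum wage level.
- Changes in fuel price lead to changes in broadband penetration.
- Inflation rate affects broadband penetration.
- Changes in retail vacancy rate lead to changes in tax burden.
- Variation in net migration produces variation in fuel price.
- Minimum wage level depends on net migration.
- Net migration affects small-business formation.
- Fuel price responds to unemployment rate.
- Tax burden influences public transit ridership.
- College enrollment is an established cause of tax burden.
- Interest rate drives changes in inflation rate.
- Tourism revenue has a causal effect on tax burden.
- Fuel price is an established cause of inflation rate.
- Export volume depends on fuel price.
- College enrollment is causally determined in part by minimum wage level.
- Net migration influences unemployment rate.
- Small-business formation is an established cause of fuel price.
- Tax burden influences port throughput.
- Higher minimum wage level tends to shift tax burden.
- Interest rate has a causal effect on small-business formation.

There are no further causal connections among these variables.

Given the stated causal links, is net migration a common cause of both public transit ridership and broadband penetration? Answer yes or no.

Net migration has a causal path to public transit ridership (net migration → minimum wage level → tax burden → public transit ridership) and to broadband penetration (net migration → fuel price → broadband penetration), so it is a common cause of both — a confounder.

yes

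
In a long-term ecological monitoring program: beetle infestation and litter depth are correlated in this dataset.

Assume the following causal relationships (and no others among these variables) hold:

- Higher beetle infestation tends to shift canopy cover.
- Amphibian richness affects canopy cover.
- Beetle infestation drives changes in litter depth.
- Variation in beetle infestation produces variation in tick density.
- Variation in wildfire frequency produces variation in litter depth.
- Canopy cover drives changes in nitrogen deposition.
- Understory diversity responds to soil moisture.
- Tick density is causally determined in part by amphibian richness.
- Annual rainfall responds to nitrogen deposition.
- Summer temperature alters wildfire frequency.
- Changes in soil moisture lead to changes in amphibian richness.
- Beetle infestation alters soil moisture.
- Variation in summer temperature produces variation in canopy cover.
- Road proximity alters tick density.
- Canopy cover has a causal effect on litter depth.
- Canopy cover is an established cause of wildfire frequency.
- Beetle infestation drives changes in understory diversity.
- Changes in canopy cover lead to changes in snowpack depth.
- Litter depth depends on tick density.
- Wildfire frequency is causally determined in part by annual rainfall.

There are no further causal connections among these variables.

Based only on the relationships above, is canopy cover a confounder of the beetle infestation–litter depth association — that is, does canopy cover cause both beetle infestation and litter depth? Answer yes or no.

no

Canopy cover has no stated causal path to beetle infestation. A confounder must cause both variables, so canopy cover does not qualify.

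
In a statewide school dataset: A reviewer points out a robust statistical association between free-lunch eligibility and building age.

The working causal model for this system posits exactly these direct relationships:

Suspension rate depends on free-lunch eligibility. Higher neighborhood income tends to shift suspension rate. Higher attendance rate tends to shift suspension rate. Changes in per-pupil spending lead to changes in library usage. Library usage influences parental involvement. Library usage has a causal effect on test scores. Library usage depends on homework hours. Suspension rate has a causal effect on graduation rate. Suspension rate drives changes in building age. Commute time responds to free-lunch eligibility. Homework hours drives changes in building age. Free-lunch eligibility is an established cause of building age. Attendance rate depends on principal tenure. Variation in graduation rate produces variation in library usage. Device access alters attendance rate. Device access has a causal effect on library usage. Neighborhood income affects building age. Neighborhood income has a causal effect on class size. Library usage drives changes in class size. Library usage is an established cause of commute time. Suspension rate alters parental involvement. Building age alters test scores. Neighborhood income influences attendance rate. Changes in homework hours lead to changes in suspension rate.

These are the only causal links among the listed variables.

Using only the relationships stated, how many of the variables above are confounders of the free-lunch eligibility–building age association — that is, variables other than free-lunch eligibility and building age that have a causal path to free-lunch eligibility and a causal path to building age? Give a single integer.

No listed variable has a causal path to both free-lunch eligibility and building age, so there are no common causes.

0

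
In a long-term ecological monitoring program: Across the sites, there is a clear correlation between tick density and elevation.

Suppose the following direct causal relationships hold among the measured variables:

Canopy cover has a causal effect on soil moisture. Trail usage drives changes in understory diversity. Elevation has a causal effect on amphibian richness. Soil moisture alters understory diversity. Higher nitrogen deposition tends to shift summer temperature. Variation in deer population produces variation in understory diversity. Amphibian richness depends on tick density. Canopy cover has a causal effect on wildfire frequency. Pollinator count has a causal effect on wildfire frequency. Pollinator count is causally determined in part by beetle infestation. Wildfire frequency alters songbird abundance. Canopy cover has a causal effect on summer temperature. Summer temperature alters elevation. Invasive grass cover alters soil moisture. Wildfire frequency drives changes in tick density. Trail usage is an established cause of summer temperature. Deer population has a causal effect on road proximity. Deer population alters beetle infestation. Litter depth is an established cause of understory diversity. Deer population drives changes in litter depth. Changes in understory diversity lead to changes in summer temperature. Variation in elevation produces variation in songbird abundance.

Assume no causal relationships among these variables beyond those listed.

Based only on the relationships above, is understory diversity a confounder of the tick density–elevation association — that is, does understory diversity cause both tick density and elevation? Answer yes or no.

no

Understory diversity has no stated causal path to tick density. A confounder must cause both variables, so understory diversity does not qualify.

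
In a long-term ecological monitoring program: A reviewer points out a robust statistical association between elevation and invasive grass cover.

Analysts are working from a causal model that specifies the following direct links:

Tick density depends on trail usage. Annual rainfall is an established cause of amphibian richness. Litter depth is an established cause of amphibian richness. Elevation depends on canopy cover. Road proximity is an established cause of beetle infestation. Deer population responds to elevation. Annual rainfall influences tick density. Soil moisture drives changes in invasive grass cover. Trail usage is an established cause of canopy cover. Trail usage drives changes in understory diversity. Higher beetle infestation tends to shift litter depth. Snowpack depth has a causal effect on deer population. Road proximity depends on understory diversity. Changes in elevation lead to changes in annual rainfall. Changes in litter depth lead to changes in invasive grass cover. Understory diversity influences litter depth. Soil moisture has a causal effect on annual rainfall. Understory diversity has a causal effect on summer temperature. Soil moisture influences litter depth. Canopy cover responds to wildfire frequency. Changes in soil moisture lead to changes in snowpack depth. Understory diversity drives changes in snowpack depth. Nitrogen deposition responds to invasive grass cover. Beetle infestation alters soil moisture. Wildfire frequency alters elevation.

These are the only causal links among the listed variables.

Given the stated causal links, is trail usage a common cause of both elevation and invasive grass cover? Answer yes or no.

yes

Trail usage has a causal path to elevation (trail usage → canopy cover → elevation) and to invasive grass cover (trail usage → understory diversity → litter depth → invasive grass cover), so it is a common cause of both — a confounder.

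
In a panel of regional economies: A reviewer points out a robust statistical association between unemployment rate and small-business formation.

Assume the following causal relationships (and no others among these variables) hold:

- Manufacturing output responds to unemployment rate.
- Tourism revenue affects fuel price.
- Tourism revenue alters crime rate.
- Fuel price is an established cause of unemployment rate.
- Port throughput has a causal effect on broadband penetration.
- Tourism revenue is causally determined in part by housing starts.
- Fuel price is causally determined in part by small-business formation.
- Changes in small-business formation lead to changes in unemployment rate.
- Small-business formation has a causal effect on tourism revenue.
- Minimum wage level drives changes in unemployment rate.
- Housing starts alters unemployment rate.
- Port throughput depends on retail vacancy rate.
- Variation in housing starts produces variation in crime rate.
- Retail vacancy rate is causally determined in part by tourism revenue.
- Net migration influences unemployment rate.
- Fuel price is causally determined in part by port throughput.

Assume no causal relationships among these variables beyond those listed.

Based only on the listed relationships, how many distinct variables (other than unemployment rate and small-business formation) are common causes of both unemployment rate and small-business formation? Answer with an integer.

No listed variable has a causal path to both unemployment rate and small-business formation, so there are no common causes.

0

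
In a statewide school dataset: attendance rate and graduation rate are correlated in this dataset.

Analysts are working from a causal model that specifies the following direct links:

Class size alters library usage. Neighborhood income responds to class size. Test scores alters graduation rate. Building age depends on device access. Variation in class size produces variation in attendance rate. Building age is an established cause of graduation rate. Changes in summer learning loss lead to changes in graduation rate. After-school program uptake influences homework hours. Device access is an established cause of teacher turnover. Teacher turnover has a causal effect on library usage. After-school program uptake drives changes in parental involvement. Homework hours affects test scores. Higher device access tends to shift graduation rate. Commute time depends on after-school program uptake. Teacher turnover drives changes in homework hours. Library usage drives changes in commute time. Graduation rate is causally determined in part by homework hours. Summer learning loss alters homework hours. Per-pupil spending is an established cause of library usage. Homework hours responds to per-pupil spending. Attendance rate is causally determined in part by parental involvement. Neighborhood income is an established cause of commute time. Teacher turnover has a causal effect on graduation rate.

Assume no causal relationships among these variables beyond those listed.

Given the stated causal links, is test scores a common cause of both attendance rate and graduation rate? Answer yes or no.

Test scores has no stated causal path to attendance rate. A confounder must cause both variables, so test scores does not qualify.

no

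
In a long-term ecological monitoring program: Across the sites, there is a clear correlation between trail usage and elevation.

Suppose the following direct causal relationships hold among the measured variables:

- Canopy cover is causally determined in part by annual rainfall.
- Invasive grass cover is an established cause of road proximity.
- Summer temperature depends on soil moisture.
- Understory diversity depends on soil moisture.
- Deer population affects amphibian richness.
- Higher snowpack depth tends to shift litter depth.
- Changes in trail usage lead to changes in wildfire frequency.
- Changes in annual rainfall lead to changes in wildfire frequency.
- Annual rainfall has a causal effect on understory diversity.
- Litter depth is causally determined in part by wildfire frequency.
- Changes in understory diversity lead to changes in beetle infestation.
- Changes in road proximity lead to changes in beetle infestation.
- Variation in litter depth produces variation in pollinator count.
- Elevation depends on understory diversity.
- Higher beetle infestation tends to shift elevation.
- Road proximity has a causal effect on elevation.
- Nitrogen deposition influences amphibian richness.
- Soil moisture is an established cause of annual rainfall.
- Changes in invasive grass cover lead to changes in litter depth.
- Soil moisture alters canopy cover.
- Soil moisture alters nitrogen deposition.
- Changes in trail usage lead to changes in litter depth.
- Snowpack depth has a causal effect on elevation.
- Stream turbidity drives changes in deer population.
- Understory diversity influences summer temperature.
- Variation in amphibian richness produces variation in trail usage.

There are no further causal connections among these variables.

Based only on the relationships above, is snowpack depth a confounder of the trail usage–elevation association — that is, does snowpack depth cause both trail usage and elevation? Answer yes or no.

Snowpack depth has no stated causal path to trail usage. A confounder must cause both variables, so snowpack depth does not qualify.

no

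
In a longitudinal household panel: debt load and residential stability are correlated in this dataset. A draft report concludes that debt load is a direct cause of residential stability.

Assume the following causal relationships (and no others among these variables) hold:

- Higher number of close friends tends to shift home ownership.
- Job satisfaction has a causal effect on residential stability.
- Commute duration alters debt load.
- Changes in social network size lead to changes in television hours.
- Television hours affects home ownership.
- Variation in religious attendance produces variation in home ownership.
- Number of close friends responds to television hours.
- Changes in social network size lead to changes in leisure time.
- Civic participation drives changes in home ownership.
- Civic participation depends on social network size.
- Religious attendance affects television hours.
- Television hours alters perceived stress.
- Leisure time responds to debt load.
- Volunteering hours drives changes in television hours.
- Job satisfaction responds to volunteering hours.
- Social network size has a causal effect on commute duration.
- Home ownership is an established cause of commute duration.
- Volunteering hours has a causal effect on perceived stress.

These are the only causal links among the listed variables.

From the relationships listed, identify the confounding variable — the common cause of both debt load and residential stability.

volunteering hours

Volunteering hours has a causal path to debt load (volunteering hours → television hours → home ownership → commute duration → debt load) and a separate causal path to residential stability (volunteering hours → job satisfaction → residential stability), so it is a common cause of both.
No stated relationship gives debt load a causal route to residential stability, so the correlation is explained by the shared upstream cause rather than a direct effect.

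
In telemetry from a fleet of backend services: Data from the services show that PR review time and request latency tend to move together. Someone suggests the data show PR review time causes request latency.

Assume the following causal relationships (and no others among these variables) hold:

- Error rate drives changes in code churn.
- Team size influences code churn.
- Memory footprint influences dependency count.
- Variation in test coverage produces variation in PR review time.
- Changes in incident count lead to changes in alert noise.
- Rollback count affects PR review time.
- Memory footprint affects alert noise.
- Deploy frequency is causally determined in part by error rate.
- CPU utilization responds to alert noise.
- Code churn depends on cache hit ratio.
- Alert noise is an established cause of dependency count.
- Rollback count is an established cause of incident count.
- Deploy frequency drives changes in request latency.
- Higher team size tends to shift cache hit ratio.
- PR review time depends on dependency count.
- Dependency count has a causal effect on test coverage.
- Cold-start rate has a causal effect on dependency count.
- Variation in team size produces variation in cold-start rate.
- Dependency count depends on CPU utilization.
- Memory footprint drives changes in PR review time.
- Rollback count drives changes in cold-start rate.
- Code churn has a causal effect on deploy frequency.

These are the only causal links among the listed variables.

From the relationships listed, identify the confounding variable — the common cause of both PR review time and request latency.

team size

Team size has a causal path to PR review time (team size → cold-start rate → dependency count → PR review time) and a separate causal path to request latency (team size → code churn → deploy frequency → request latency), so it is a common cause of both.
No stated relationship gives PR review time a causal route to request latency, so the correlation is explained by the shared upstream cause rather than a direct effect.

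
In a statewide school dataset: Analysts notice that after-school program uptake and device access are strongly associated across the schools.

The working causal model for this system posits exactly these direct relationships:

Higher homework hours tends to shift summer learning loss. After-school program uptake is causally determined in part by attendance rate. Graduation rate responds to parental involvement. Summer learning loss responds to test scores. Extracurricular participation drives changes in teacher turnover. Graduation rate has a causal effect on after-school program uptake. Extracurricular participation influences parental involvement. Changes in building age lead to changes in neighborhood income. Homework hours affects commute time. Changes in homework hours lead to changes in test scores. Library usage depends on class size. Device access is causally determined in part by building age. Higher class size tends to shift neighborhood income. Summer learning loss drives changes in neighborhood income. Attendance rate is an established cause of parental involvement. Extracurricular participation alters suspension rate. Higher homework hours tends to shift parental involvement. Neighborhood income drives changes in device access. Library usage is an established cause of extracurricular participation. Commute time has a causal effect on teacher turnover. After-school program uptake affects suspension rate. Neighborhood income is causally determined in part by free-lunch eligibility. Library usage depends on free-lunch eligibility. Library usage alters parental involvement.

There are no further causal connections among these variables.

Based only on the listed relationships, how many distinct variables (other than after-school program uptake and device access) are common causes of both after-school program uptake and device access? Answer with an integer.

3

The common causes are: class size (to after-school program uptake via class size → library usage → parental involvement → graduation rate → after-school program uptake; to device access via class size → neighborhood income → device access); free-lunch eligibility (to after-school program uptake via free-lunch eligibility → library usage → parental involvement → graduation rate → after-school program uptake; to device access via free-lunch eligibility → neighborhood income → device access); homework hours (to after-school program uptake via homework hours → parental involvement → graduation rate → after-school program uptake; to device access via homework hours → summer learning loss → neighborhood income → device access).
Every other variable lacks a causal path to at least one of after-school program uptake and device access.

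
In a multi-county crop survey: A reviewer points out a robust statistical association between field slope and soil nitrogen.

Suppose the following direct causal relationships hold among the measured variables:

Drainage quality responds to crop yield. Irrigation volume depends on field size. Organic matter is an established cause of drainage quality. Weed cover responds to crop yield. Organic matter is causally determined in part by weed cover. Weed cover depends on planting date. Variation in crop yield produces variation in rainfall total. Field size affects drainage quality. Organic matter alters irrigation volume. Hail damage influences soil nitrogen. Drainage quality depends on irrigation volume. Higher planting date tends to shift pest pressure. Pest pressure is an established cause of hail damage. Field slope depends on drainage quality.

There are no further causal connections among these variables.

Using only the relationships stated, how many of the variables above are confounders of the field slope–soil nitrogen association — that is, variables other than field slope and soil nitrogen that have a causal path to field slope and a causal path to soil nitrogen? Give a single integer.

1

The common causes are: planting date (to field slope via planting date → weed cover → organic matter → drainage quality → field slope; to soil nitrogen via planting date → pest pressure → hail damage → soil nitrogen).
Every other variable lacks a causal path to at least one of field slope and soil nitrogen.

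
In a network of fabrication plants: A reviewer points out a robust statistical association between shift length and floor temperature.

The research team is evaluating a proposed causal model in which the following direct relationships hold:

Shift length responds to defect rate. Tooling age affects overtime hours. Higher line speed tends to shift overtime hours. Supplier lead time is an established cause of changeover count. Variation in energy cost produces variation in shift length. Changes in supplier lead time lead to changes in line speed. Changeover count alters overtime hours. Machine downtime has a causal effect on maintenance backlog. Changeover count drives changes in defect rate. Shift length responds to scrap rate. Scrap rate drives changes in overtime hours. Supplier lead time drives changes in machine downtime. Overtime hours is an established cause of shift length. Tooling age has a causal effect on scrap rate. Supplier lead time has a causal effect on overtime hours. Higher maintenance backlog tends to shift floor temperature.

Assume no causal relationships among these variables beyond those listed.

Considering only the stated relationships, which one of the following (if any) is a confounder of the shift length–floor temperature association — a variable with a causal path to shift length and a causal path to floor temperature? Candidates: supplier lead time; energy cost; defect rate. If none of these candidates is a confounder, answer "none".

supplier lead time

Supplier lead time causes shift length (supplier lead time → overtime hours → shift length) and also causes floor temperature (supplier lead time → machine downtime → maintenance backlog → floor temperature); it is a common cause of both.
Each of the other candidates lacks a causal path to at least one of shift length and floor temperature, so they do not confound the relationship.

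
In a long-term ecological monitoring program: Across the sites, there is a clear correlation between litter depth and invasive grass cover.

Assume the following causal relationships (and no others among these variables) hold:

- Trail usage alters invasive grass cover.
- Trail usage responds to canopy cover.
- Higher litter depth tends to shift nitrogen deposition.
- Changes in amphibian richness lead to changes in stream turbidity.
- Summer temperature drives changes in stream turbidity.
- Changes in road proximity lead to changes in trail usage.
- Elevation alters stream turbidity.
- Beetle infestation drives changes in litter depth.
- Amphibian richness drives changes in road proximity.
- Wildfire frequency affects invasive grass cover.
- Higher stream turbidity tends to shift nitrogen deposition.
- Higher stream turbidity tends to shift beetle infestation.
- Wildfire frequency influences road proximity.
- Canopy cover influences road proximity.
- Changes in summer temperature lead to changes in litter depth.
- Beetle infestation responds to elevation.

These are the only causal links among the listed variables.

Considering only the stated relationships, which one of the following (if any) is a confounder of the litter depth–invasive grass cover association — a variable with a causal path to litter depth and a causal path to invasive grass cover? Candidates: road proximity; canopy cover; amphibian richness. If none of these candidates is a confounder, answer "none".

Amphibian richness causes litter depth (amphibian richness → stream turbidity → beetle infestation → litter depth) and also causes invasive grass cover (amphibian richness → road proximity → trail usage → invasive grass cover); it is a common cause of both.
Each of the other candidates lacks a causal path to at least one of litter depth and invasive grass cover, so they do not confound the relationship.

amphibian richness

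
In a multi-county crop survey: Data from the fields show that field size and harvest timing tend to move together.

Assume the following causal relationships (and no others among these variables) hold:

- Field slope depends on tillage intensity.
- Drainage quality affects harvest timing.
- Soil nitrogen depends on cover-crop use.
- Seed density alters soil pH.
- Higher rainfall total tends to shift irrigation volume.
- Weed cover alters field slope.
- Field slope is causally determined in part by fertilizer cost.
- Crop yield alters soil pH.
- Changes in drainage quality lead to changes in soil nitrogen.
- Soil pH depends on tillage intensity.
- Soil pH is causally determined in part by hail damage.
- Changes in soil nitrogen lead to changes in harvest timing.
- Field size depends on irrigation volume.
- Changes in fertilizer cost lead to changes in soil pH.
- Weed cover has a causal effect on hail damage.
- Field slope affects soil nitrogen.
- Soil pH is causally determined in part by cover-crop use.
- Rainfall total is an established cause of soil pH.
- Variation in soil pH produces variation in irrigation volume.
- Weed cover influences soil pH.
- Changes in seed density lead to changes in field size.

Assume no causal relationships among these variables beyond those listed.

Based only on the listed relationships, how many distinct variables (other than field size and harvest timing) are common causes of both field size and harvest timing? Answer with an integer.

The common causes are: cover-crop use (to field size via cover-crop use → soil pH → irrigation volume → field size; to harvest timing via cover-crop use → soil nitrogen → harvest timing); fertilizer cost (to field size via fertilizer cost → soil pH → irrigation volume → field size; to harvest timing via fertilizer cost → field slope → soil nitrogen → harvest timing); tillage intensity (to field size via tillage intensity → soil pH → irrigation volume → field size; to harvest timing via tillage intensity → field slope → soil nitrogen → harvest timing); weed cover (to field size via weed cover → soil pH → irrigation volume → field size; to harvest timing via weed cover → field slope → soil nitrogen → harvest timing).
Every other variable lacks a causal path to at least one of field size and harvest timing.

4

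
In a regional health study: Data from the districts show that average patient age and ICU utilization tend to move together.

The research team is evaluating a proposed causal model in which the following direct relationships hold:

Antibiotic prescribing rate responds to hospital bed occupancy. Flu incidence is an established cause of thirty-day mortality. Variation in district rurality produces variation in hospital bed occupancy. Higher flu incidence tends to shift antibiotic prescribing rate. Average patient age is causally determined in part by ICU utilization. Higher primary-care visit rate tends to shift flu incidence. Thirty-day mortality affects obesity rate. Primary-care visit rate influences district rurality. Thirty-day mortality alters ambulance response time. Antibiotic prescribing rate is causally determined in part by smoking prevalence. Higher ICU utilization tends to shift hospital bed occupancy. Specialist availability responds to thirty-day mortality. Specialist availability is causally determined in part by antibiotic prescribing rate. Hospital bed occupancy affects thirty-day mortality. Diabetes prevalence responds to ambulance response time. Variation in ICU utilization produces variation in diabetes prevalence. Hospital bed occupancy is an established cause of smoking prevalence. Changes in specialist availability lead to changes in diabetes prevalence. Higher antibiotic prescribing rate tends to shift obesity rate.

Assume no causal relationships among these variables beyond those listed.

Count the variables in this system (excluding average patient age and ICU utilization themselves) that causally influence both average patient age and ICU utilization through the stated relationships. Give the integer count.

No listed variable has a causal path to both average patient age and ICU utilization, so there are no common causes.

0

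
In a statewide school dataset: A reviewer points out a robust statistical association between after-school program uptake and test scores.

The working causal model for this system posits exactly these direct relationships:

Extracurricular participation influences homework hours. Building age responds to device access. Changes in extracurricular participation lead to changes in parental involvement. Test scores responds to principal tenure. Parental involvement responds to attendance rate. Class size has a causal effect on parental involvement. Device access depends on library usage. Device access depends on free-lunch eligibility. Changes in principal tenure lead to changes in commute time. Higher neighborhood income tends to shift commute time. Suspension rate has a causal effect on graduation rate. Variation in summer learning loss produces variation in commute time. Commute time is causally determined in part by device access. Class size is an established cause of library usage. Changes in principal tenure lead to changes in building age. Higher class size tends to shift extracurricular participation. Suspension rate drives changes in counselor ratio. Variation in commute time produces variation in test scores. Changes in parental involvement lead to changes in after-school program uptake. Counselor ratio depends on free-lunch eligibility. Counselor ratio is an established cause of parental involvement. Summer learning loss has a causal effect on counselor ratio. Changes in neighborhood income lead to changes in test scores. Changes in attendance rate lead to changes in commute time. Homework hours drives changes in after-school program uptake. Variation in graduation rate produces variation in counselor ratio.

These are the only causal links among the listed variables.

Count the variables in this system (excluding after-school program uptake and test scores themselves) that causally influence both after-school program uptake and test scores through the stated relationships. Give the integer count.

The common causes are: attendance rate (to after-school program uptake via attendance rate → parental involvement → after-school program uptake; to test scores via attendance rate → commute time → test scores); class size (to after-school program uptake via class size → parental involvement → after-school program uptake; to test scores via class size → library usage → device access → commute time → test scores); free-lunch eligibility (to after-school program uptake via free-lunch eligibility → counselor ratio → parental involvement → after-school program uptake; to test scores via free-lunch eligibility → device access → commute time → test scores); summer learning loss (to after-school program uptake via summer learning loss → counselor ratio → parental involvement → after-school program uptake; to test scores via summer learning loss → commute time → test scores).
Every other variable lacks a causal path to at least one of after-school program uptake and test scores.

4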